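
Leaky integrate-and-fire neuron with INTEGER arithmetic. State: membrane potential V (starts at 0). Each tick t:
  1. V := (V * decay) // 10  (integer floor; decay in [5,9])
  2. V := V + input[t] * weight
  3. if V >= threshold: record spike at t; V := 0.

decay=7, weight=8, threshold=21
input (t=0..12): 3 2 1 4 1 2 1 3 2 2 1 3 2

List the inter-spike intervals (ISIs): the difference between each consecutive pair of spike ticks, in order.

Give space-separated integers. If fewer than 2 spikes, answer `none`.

t=0: input=3 -> V=0 FIRE
t=1: input=2 -> V=16
t=2: input=1 -> V=19
t=3: input=4 -> V=0 FIRE
t=4: input=1 -> V=8
t=5: input=2 -> V=0 FIRE
t=6: input=1 -> V=8
t=7: input=3 -> V=0 FIRE
t=8: input=2 -> V=16
t=9: input=2 -> V=0 FIRE
t=10: input=1 -> V=8
t=11: input=3 -> V=0 FIRE
t=12: input=2 -> V=16

Answer: 3 2 2 2 2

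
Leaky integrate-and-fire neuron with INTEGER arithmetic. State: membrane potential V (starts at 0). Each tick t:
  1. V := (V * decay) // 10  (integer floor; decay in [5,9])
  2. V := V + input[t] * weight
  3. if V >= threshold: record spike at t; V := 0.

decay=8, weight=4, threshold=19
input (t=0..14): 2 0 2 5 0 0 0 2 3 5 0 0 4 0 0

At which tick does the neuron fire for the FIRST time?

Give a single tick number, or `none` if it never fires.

Answer: 3

Derivation:
t=0: input=2 -> V=8
t=1: input=0 -> V=6
t=2: input=2 -> V=12
t=3: input=5 -> V=0 FIRE
t=4: input=0 -> V=0
t=5: input=0 -> V=0
t=6: input=0 -> V=0
t=7: input=2 -> V=8
t=8: input=3 -> V=18
t=9: input=5 -> V=0 FIRE
t=10: input=0 -> V=0
t=11: input=0 -> V=0
t=12: input=4 -> V=16
t=13: input=0 -> V=12
t=14: input=0 -> V=9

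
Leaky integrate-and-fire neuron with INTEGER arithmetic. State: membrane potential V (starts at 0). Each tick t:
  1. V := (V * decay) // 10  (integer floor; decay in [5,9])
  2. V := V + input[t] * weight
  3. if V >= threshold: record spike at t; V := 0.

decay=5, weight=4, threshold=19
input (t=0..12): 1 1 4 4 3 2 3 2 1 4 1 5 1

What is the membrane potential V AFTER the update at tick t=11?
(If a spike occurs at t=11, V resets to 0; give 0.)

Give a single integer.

Answer: 0

Derivation:
t=0: input=1 -> V=4
t=1: input=1 -> V=6
t=2: input=4 -> V=0 FIRE
t=3: input=4 -> V=16
t=4: input=3 -> V=0 FIRE
t=5: input=2 -> V=8
t=6: input=3 -> V=16
t=7: input=2 -> V=16
t=8: input=1 -> V=12
t=9: input=4 -> V=0 FIRE
t=10: input=1 -> V=4
t=11: input=5 -> V=0 FIRE
t=12: input=1 -> V=4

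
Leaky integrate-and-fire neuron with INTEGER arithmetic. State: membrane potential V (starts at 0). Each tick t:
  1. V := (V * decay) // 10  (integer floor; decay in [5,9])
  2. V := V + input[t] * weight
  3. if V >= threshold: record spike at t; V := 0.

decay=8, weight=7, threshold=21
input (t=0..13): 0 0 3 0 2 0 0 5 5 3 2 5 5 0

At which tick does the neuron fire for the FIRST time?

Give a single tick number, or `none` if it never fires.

Answer: 2

Derivation:
t=0: input=0 -> V=0
t=1: input=0 -> V=0
t=2: input=3 -> V=0 FIRE
t=3: input=0 -> V=0
t=4: input=2 -> V=14
t=5: input=0 -> V=11
t=6: input=0 -> V=8
t=7: input=5 -> V=0 FIRE
t=8: input=5 -> V=0 FIRE
t=9: input=3 -> V=0 FIRE
t=10: input=2 -> V=14
t=11: input=5 -> V=0 FIRE
t=12: input=5 -> V=0 FIRE
t=13: input=0 -> V=0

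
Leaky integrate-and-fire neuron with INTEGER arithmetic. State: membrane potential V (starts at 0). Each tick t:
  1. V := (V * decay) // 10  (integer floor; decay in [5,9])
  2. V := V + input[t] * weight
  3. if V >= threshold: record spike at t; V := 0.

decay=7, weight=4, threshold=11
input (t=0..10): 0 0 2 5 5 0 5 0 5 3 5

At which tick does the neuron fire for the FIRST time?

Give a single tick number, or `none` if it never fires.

t=0: input=0 -> V=0
t=1: input=0 -> V=0
t=2: input=2 -> V=8
t=3: input=5 -> V=0 FIRE
t=4: input=5 -> V=0 FIRE
t=5: input=0 -> V=0
t=6: input=5 -> V=0 FIRE
t=7: input=0 -> V=0
t=8: input=5 -> V=0 FIRE
t=9: input=3 -> V=0 FIRE
t=10: input=5 -> V=0 FIRE

Answer: 3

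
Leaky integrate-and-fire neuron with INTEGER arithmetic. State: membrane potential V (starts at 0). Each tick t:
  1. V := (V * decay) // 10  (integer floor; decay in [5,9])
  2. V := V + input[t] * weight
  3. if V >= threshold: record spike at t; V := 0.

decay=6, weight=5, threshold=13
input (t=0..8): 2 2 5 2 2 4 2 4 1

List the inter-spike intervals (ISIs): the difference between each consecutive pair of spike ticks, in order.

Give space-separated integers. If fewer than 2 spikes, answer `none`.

t=0: input=2 -> V=10
t=1: input=2 -> V=0 FIRE
t=2: input=5 -> V=0 FIRE
t=3: input=2 -> V=10
t=4: input=2 -> V=0 FIRE
t=5: input=4 -> V=0 FIRE
t=6: input=2 -> V=10
t=7: input=4 -> V=0 FIRE
t=8: input=1 -> V=5

Answer: 1 2 1 2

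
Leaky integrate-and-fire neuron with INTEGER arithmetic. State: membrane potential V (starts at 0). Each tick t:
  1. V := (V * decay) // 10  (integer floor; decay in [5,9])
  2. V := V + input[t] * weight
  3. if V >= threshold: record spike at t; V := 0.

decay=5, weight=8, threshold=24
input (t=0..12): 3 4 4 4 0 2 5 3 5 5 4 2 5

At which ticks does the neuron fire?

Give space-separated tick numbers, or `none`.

t=0: input=3 -> V=0 FIRE
t=1: input=4 -> V=0 FIRE
t=2: input=4 -> V=0 FIRE
t=3: input=4 -> V=0 FIRE
t=4: input=0 -> V=0
t=5: input=2 -> V=16
t=6: input=5 -> V=0 FIRE
t=7: input=3 -> V=0 FIRE
t=8: input=5 -> V=0 FIRE
t=9: input=5 -> V=0 FIRE
t=10: input=4 -> V=0 FIRE
t=11: input=2 -> V=16
t=12: input=5 -> V=0 FIRE

Answer: 0 1 2 3 6 7 8 9 10 12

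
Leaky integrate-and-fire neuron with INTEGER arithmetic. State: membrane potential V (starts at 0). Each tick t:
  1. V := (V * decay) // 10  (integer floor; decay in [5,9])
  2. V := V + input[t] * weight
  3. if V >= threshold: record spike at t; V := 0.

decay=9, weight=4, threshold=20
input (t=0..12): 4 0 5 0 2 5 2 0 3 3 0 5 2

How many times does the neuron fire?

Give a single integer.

t=0: input=4 -> V=16
t=1: input=0 -> V=14
t=2: input=5 -> V=0 FIRE
t=3: input=0 -> V=0
t=4: input=2 -> V=8
t=5: input=5 -> V=0 FIRE
t=6: input=2 -> V=8
t=7: input=0 -> V=7
t=8: input=3 -> V=18
t=9: input=3 -> V=0 FIRE
t=10: input=0 -> V=0
t=11: input=5 -> V=0 FIRE
t=12: input=2 -> V=8

Answer: 4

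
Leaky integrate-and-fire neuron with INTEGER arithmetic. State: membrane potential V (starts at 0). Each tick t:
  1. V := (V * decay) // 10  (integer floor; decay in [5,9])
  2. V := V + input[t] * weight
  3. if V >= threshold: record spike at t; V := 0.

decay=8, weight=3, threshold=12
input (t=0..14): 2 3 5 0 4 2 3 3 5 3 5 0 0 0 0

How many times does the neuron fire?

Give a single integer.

t=0: input=2 -> V=6
t=1: input=3 -> V=0 FIRE
t=2: input=5 -> V=0 FIRE
t=3: input=0 -> V=0
t=4: input=4 -> V=0 FIRE
t=5: input=2 -> V=6
t=6: input=3 -> V=0 FIRE
t=7: input=3 -> V=9
t=8: input=5 -> V=0 FIRE
t=9: input=3 -> V=9
t=10: input=5 -> V=0 FIRE
t=11: input=0 -> V=0
t=12: input=0 -> V=0
t=13: input=0 -> V=0
t=14: input=0 -> V=0

Answer: 6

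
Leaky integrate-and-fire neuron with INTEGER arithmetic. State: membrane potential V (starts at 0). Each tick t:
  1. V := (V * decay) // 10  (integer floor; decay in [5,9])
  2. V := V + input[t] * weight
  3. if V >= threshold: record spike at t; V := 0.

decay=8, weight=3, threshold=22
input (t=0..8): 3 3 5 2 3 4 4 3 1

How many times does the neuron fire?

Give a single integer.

t=0: input=3 -> V=9
t=1: input=3 -> V=16
t=2: input=5 -> V=0 FIRE
t=3: input=2 -> V=6
t=4: input=3 -> V=13
t=5: input=4 -> V=0 FIRE
t=6: input=4 -> V=12
t=7: input=3 -> V=18
t=8: input=1 -> V=17

Answer: 2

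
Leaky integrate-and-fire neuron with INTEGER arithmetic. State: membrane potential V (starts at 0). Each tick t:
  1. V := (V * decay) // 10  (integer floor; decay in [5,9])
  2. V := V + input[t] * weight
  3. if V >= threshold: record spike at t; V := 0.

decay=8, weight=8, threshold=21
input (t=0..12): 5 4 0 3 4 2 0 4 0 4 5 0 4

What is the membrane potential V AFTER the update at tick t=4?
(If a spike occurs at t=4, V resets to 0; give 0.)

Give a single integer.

t=0: input=5 -> V=0 FIRE
t=1: input=4 -> V=0 FIRE
t=2: input=0 -> V=0
t=3: input=3 -> V=0 FIRE
t=4: input=4 -> V=0 FIRE
t=5: input=2 -> V=16
t=6: input=0 -> V=12
t=7: input=4 -> V=0 FIRE
t=8: input=0 -> V=0
t=9: input=4 -> V=0 FIRE
t=10: input=5 -> V=0 FIRE
t=11: input=0 -> V=0
t=12: input=4 -> V=0 FIRE

Answer: 0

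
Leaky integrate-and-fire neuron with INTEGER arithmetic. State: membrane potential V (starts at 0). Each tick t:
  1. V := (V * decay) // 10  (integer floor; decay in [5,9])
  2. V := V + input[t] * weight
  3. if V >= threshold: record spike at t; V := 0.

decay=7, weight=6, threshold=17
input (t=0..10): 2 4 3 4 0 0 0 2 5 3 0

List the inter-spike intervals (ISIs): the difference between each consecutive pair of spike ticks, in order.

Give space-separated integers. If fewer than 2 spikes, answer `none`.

Answer: 1 1 5 1

Derivation:
t=0: input=2 -> V=12
t=1: input=4 -> V=0 FIRE
t=2: input=3 -> V=0 FIRE
t=3: input=4 -> V=0 FIRE
t=4: input=0 -> V=0
t=5: input=0 -> V=0
t=6: input=0 -> V=0
t=7: input=2 -> V=12
t=8: input=5 -> V=0 FIRE
t=9: input=3 -> V=0 FIRE
t=10: input=0 -> V=0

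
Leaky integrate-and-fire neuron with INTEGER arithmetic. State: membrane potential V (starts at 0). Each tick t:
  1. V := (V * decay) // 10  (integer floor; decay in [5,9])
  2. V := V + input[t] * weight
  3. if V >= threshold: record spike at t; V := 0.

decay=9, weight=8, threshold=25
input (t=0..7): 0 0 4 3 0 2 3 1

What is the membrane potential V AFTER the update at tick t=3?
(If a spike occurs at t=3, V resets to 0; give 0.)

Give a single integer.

Answer: 24

Derivation:
t=0: input=0 -> V=0
t=1: input=0 -> V=0
t=2: input=4 -> V=0 FIRE
t=3: input=3 -> V=24
t=4: input=0 -> V=21
t=5: input=2 -> V=0 FIRE
t=6: input=3 -> V=24
t=7: input=1 -> V=0 FIRE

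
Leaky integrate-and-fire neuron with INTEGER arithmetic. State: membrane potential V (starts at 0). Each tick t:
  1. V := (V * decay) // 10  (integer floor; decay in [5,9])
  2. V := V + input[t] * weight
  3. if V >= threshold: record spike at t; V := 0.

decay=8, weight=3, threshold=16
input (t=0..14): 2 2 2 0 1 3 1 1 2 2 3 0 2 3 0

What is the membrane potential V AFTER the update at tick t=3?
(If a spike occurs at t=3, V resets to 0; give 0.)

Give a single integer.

Answer: 11

Derivation:
t=0: input=2 -> V=6
t=1: input=2 -> V=10
t=2: input=2 -> V=14
t=3: input=0 -> V=11
t=4: input=1 -> V=11
t=5: input=3 -> V=0 FIRE
t=6: input=1 -> V=3
t=7: input=1 -> V=5
t=8: input=2 -> V=10
t=9: input=2 -> V=14
t=10: input=3 -> V=0 FIRE
t=11: input=0 -> V=0
t=12: input=2 -> V=6
t=13: input=3 -> V=13
t=14: input=0 -> V=10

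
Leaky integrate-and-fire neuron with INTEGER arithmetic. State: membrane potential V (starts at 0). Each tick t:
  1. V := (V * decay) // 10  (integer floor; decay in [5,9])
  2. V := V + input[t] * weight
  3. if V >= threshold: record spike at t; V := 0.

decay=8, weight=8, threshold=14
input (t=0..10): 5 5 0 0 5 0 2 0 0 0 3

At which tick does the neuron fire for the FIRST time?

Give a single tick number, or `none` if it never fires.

t=0: input=5 -> V=0 FIRE
t=1: input=5 -> V=0 FIRE
t=2: input=0 -> V=0
t=3: input=0 -> V=0
t=4: input=5 -> V=0 FIRE
t=5: input=0 -> V=0
t=6: input=2 -> V=0 FIRE
t=7: input=0 -> V=0
t=8: input=0 -> V=0
t=9: input=0 -> V=0
t=10: input=3 -> V=0 FIRE

Answer: 0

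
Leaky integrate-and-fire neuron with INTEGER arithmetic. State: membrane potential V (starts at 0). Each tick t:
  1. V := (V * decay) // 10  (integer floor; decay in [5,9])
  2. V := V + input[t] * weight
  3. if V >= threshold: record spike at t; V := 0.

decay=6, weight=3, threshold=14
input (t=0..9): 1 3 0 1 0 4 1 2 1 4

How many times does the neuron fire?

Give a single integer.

t=0: input=1 -> V=3
t=1: input=3 -> V=10
t=2: input=0 -> V=6
t=3: input=1 -> V=6
t=4: input=0 -> V=3
t=5: input=4 -> V=13
t=6: input=1 -> V=10
t=7: input=2 -> V=12
t=8: input=1 -> V=10
t=9: input=4 -> V=0 FIRE

Answer: 1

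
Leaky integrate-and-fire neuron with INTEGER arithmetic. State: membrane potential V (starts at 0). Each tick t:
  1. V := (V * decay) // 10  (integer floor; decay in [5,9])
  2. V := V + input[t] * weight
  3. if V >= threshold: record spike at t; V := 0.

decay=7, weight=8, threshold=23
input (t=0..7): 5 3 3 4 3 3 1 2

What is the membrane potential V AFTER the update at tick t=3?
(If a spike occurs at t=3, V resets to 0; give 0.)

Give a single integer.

t=0: input=5 -> V=0 FIRE
t=1: input=3 -> V=0 FIRE
t=2: input=3 -> V=0 FIRE
t=3: input=4 -> V=0 FIRE
t=4: input=3 -> V=0 FIRE
t=5: input=3 -> V=0 FIRE
t=6: input=1 -> V=8
t=7: input=2 -> V=21

Answer: 0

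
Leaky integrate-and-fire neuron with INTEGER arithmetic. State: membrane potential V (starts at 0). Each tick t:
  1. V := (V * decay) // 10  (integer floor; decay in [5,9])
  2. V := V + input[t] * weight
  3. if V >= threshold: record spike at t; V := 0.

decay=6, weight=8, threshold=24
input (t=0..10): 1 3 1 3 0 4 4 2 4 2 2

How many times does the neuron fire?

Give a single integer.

Answer: 6

Derivation:
t=0: input=1 -> V=8
t=1: input=3 -> V=0 FIRE
t=2: input=1 -> V=8
t=3: input=3 -> V=0 FIRE
t=4: input=0 -> V=0
t=5: input=4 -> V=0 FIRE
t=6: input=4 -> V=0 FIRE
t=7: input=2 -> V=16
t=8: input=4 -> V=0 FIRE
t=9: input=2 -> V=16
t=10: input=2 -> V=0 FIRE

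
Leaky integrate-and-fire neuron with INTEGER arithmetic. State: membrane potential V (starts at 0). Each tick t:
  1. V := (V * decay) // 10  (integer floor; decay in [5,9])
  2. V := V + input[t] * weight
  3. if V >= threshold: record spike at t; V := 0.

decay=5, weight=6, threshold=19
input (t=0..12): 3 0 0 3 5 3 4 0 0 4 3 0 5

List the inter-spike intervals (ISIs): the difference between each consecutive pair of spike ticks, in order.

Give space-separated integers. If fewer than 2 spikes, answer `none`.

Answer: 1 2 3 3

Derivation:
t=0: input=3 -> V=18
t=1: input=0 -> V=9
t=2: input=0 -> V=4
t=3: input=3 -> V=0 FIRE
t=4: input=5 -> V=0 FIRE
t=5: input=3 -> V=18
t=6: input=4 -> V=0 FIRE
t=7: input=0 -> V=0
t=8: input=0 -> V=0
t=9: input=4 -> V=0 FIRE
t=10: input=3 -> V=18
t=11: input=0 -> V=9
t=12: input=5 -> V=0 FIRE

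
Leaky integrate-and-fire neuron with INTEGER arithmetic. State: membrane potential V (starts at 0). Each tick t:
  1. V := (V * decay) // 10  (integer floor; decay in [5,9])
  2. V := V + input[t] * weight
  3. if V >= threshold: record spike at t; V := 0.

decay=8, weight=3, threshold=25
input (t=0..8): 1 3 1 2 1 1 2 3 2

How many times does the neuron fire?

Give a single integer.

t=0: input=1 -> V=3
t=1: input=3 -> V=11
t=2: input=1 -> V=11
t=3: input=2 -> V=14
t=4: input=1 -> V=14
t=5: input=1 -> V=14
t=6: input=2 -> V=17
t=7: input=3 -> V=22
t=8: input=2 -> V=23

Answer: 0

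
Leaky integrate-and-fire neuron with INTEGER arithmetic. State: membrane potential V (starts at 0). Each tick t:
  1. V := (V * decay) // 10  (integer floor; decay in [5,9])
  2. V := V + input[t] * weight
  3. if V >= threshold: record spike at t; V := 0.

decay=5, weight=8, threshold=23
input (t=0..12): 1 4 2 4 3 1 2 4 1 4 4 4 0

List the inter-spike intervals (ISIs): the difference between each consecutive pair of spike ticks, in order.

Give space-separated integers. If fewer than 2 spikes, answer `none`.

t=0: input=1 -> V=8
t=1: input=4 -> V=0 FIRE
t=2: input=2 -> V=16
t=3: input=4 -> V=0 FIRE
t=4: input=3 -> V=0 FIRE
t=5: input=1 -> V=8
t=6: input=2 -> V=20
t=7: input=4 -> V=0 FIRE
t=8: input=1 -> V=8
t=9: input=4 -> V=0 FIRE
t=10: input=4 -> V=0 FIRE
t=11: input=4 -> V=0 FIRE
t=12: input=0 -> V=0

Answer: 2 1 3 2 1 1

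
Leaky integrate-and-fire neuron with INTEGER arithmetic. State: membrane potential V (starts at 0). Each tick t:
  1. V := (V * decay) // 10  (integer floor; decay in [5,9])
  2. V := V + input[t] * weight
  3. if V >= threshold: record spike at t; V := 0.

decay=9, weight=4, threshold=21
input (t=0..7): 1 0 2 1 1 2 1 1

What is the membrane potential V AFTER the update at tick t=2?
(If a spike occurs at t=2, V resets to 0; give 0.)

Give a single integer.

Answer: 10

Derivation:
t=0: input=1 -> V=4
t=1: input=0 -> V=3
t=2: input=2 -> V=10
t=3: input=1 -> V=13
t=4: input=1 -> V=15
t=5: input=2 -> V=0 FIRE
t=6: input=1 -> V=4
t=7: input=1 -> V=7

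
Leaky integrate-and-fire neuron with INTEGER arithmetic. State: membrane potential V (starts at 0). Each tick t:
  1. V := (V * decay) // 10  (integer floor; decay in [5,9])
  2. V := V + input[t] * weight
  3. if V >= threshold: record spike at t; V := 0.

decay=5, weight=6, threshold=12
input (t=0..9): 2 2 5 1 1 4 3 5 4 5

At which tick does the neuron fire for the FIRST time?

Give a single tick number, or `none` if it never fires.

Answer: 0

Derivation:
t=0: input=2 -> V=0 FIRE
t=1: input=2 -> V=0 FIRE
t=2: input=5 -> V=0 FIRE
t=3: input=1 -> V=6
t=4: input=1 -> V=9
t=5: input=4 -> V=0 FIRE
t=6: input=3 -> V=0 FIRE
t=7: input=5 -> V=0 FIRE
t=8: input=4 -> V=0 FIRE
t=9: input=5 -> V=0 FIRE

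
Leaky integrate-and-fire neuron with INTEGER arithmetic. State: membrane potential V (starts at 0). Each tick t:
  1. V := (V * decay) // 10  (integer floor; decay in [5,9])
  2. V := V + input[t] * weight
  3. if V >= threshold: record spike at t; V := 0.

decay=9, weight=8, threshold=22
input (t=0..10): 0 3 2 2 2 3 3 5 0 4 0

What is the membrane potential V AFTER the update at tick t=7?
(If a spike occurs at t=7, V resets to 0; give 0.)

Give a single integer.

t=0: input=0 -> V=0
t=1: input=3 -> V=0 FIRE
t=2: input=2 -> V=16
t=3: input=2 -> V=0 FIRE
t=4: input=2 -> V=16
t=5: input=3 -> V=0 FIRE
t=6: input=3 -> V=0 FIRE
t=7: input=5 -> V=0 FIRE
t=8: input=0 -> V=0
t=9: input=4 -> V=0 FIRE
t=10: input=0 -> V=0

Answer: 0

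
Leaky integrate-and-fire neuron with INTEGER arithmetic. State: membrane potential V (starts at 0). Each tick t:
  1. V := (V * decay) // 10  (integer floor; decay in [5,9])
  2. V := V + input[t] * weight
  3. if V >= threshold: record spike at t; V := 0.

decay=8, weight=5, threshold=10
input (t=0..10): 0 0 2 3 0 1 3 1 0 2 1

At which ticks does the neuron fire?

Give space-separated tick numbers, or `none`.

Answer: 2 3 6 9

Derivation:
t=0: input=0 -> V=0
t=1: input=0 -> V=0
t=2: input=2 -> V=0 FIRE
t=3: input=3 -> V=0 FIRE
t=4: input=0 -> V=0
t=5: input=1 -> V=5
t=6: input=3 -> V=0 FIRE
t=7: input=1 -> V=5
t=8: input=0 -> V=4
t=9: input=2 -> V=0 FIRE
t=10: input=1 -> V=5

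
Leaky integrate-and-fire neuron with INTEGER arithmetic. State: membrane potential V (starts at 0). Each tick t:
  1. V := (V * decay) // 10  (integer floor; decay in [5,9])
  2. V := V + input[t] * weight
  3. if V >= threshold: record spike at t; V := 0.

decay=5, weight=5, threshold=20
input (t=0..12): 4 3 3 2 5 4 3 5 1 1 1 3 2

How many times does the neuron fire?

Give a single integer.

Answer: 5

Derivation:
t=0: input=4 -> V=0 FIRE
t=1: input=3 -> V=15
t=2: input=3 -> V=0 FIRE
t=3: input=2 -> V=10
t=4: input=5 -> V=0 FIRE
t=5: input=4 -> V=0 FIRE
t=6: input=3 -> V=15
t=7: input=5 -> V=0 FIRE
t=8: input=1 -> V=5
t=9: input=1 -> V=7
t=10: input=1 -> V=8
t=11: input=3 -> V=19
t=12: input=2 -> V=19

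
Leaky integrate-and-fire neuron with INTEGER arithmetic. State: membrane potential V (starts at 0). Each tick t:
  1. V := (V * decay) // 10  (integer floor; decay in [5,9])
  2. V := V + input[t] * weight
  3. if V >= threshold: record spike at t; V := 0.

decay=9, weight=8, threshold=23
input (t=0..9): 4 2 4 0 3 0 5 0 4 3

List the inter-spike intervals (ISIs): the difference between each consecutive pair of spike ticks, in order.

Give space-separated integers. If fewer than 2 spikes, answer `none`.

t=0: input=4 -> V=0 FIRE
t=1: input=2 -> V=16
t=2: input=4 -> V=0 FIRE
t=3: input=0 -> V=0
t=4: input=3 -> V=0 FIRE
t=5: input=0 -> V=0
t=6: input=5 -> V=0 FIRE
t=7: input=0 -> V=0
t=8: input=4 -> V=0 FIRE
t=9: input=3 -> V=0 FIRE

Answer: 2 2 2 2 1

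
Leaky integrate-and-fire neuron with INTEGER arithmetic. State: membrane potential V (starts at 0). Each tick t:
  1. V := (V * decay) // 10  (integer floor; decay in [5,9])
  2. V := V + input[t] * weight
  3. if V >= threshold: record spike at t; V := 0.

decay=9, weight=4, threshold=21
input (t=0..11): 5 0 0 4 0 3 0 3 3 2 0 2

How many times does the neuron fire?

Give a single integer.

Answer: 3

Derivation:
t=0: input=5 -> V=20
t=1: input=0 -> V=18
t=2: input=0 -> V=16
t=3: input=4 -> V=0 FIRE
t=4: input=0 -> V=0
t=5: input=3 -> V=12
t=6: input=0 -> V=10
t=7: input=3 -> V=0 FIRE
t=8: input=3 -> V=12
t=9: input=2 -> V=18
t=10: input=0 -> V=16
t=11: input=2 -> V=0 FIRE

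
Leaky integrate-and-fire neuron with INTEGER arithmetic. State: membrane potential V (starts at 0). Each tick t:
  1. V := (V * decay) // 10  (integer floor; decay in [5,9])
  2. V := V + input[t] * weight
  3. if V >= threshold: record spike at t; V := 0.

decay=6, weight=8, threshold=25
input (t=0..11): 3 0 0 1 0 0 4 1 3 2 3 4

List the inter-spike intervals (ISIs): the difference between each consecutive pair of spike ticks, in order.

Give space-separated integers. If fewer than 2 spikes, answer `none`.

t=0: input=3 -> V=24
t=1: input=0 -> V=14
t=2: input=0 -> V=8
t=3: input=1 -> V=12
t=4: input=0 -> V=7
t=5: input=0 -> V=4
t=6: input=4 -> V=0 FIRE
t=7: input=1 -> V=8
t=8: input=3 -> V=0 FIRE
t=9: input=2 -> V=16
t=10: input=3 -> V=0 FIRE
t=11: input=4 -> V=0 FIRE

Answer: 2 2 1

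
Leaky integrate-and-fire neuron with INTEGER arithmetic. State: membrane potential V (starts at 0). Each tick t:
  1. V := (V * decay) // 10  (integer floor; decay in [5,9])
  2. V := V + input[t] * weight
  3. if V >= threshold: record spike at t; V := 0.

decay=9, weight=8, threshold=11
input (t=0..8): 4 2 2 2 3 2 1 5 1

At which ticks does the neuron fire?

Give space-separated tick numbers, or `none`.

Answer: 0 1 2 3 4 5 7

Derivation:
t=0: input=4 -> V=0 FIRE
t=1: input=2 -> V=0 FIRE
t=2: input=2 -> V=0 FIRE
t=3: input=2 -> V=0 FIRE
t=4: input=3 -> V=0 FIRE
t=5: input=2 -> V=0 FIRE
t=6: input=1 -> V=8
t=7: input=5 -> V=0 FIRE
t=8: input=1 -> V=8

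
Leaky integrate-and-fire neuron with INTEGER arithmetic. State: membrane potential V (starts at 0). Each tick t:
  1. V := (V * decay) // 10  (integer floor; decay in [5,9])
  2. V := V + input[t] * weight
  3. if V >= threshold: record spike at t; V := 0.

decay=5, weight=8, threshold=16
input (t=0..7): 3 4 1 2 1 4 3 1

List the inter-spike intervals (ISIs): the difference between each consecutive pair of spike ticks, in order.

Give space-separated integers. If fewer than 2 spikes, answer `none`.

t=0: input=3 -> V=0 FIRE
t=1: input=4 -> V=0 FIRE
t=2: input=1 -> V=8
t=3: input=2 -> V=0 FIRE
t=4: input=1 -> V=8
t=5: input=4 -> V=0 FIRE
t=6: input=3 -> V=0 FIRE
t=7: input=1 -> V=8

Answer: 1 2 2 1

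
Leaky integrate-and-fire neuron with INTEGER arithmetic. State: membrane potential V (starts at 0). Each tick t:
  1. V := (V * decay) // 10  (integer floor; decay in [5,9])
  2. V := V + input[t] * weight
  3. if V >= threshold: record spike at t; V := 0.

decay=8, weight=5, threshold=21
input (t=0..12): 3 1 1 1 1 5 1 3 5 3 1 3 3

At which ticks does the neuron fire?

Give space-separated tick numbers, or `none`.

Answer: 5 8 11

Derivation:
t=0: input=3 -> V=15
t=1: input=1 -> V=17
t=2: input=1 -> V=18
t=3: input=1 -> V=19
t=4: input=1 -> V=20
t=5: input=5 -> V=0 FIRE
t=6: input=1 -> V=5
t=7: input=3 -> V=19
t=8: input=5 -> V=0 FIRE
t=9: input=3 -> V=15
t=10: input=1 -> V=17
t=11: input=3 -> V=0 FIRE
t=12: input=3 -> V=15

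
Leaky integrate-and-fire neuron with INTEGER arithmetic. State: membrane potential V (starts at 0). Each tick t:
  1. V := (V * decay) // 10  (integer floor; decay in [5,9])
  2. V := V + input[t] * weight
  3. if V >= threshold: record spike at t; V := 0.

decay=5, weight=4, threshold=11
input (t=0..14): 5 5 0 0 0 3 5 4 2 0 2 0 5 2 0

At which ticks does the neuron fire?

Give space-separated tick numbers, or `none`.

Answer: 0 1 5 6 7 12

Derivation:
t=0: input=5 -> V=0 FIRE
t=1: input=5 -> V=0 FIRE
t=2: input=0 -> V=0
t=3: input=0 -> V=0
t=4: input=0 -> V=0
t=5: input=3 -> V=0 FIRE
t=6: input=5 -> V=0 FIRE
t=7: input=4 -> V=0 FIRE
t=8: input=2 -> V=8
t=9: input=0 -> V=4
t=10: input=2 -> V=10
t=11: input=0 -> V=5
t=12: input=5 -> V=0 FIRE
t=13: input=2 -> V=8
t=14: input=0 -> V=4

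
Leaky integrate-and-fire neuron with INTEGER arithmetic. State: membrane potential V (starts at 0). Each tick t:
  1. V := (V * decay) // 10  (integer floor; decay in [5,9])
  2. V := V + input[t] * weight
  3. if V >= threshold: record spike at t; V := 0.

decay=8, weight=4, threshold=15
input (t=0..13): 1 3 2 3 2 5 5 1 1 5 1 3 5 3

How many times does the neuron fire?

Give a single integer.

t=0: input=1 -> V=4
t=1: input=3 -> V=0 FIRE
t=2: input=2 -> V=8
t=3: input=3 -> V=0 FIRE
t=4: input=2 -> V=8
t=5: input=5 -> V=0 FIRE
t=6: input=5 -> V=0 FIRE
t=7: input=1 -> V=4
t=8: input=1 -> V=7
t=9: input=5 -> V=0 FIRE
t=10: input=1 -> V=4
t=11: input=3 -> V=0 FIRE
t=12: input=5 -> V=0 FIRE
t=13: input=3 -> V=12

Answer: 7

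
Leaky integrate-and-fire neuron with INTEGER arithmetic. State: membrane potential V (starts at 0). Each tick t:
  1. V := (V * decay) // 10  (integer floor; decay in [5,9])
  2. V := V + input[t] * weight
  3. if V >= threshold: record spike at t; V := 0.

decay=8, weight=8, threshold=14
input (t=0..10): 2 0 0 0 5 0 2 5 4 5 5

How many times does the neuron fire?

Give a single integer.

t=0: input=2 -> V=0 FIRE
t=1: input=0 -> V=0
t=2: input=0 -> V=0
t=3: input=0 -> V=0
t=4: input=5 -> V=0 FIRE
t=5: input=0 -> V=0
t=6: input=2 -> V=0 FIRE
t=7: input=5 -> V=0 FIRE
t=8: input=4 -> V=0 FIRE
t=9: input=5 -> V=0 FIRE
t=10: input=5 -> V=0 FIRE

Answer: 7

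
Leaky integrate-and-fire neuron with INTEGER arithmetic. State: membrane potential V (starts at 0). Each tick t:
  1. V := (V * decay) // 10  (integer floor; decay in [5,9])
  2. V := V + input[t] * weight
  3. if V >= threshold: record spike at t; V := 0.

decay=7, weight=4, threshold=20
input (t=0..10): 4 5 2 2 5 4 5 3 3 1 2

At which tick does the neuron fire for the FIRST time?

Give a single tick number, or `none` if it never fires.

Answer: 1

Derivation:
t=0: input=4 -> V=16
t=1: input=5 -> V=0 FIRE
t=2: input=2 -> V=8
t=3: input=2 -> V=13
t=4: input=5 -> V=0 FIRE
t=5: input=4 -> V=16
t=6: input=5 -> V=0 FIRE
t=7: input=3 -> V=12
t=8: input=3 -> V=0 FIRE
t=9: input=1 -> V=4
t=10: input=2 -> V=10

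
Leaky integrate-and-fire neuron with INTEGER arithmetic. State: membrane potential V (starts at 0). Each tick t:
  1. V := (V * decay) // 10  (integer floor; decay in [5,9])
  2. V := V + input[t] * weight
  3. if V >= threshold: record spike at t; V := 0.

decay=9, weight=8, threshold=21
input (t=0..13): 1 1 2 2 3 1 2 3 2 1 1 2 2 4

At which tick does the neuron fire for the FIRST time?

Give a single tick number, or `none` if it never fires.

Answer: 2

Derivation:
t=0: input=1 -> V=8
t=1: input=1 -> V=15
t=2: input=2 -> V=0 FIRE
t=3: input=2 -> V=16
t=4: input=3 -> V=0 FIRE
t=5: input=1 -> V=8
t=6: input=2 -> V=0 FIRE
t=7: input=3 -> V=0 FIRE
t=8: input=2 -> V=16
t=9: input=1 -> V=0 FIRE
t=10: input=1 -> V=8
t=11: input=2 -> V=0 FIRE
t=12: input=2 -> V=16
t=13: input=4 -> V=0 FIRE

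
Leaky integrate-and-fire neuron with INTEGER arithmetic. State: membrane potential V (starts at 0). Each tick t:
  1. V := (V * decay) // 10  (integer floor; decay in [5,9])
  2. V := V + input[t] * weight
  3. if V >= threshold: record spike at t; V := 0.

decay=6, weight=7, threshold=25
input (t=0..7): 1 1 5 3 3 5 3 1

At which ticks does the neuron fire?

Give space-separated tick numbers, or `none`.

Answer: 2 4 5

Derivation:
t=0: input=1 -> V=7
t=1: input=1 -> V=11
t=2: input=5 -> V=0 FIRE
t=3: input=3 -> V=21
t=4: input=3 -> V=0 FIRE
t=5: input=5 -> V=0 FIRE
t=6: input=3 -> V=21
t=7: input=1 -> V=19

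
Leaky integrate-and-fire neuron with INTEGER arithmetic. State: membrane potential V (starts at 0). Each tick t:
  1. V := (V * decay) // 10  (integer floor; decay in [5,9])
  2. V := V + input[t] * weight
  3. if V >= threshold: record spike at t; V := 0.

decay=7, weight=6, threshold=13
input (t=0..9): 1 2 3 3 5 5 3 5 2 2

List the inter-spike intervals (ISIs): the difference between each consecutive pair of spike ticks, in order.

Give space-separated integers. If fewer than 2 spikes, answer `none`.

Answer: 1 1 1 1 1 1 2

Derivation:
t=0: input=1 -> V=6
t=1: input=2 -> V=0 FIRE
t=2: input=3 -> V=0 FIRE
t=3: input=3 -> V=0 FIRE
t=4: input=5 -> V=0 FIRE
t=5: input=5 -> V=0 FIRE
t=6: input=3 -> V=0 FIRE
t=7: input=5 -> V=0 FIRE
t=8: input=2 -> V=12
t=9: input=2 -> V=0 FIRE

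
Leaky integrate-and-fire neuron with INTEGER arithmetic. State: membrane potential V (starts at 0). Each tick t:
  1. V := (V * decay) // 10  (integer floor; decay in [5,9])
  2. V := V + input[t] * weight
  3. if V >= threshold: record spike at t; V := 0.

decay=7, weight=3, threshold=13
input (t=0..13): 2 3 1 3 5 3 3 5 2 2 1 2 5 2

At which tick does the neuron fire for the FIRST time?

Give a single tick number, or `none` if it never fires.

Answer: 1

Derivation:
t=0: input=2 -> V=6
t=1: input=3 -> V=0 FIRE
t=2: input=1 -> V=3
t=3: input=3 -> V=11
t=4: input=5 -> V=0 FIRE
t=5: input=3 -> V=9
t=6: input=3 -> V=0 FIRE
t=7: input=5 -> V=0 FIRE
t=8: input=2 -> V=6
t=9: input=2 -> V=10
t=10: input=1 -> V=10
t=11: input=2 -> V=0 FIRE
t=12: input=5 -> V=0 FIRE
t=13: input=2 -> V=6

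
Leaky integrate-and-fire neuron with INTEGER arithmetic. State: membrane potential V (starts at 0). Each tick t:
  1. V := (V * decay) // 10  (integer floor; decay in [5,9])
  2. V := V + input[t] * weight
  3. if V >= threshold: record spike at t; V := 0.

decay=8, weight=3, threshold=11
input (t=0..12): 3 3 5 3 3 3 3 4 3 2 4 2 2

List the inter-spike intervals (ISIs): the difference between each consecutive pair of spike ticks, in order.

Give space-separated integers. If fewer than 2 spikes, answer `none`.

Answer: 1 2 2 1 2 1

Derivation:
t=0: input=3 -> V=9
t=1: input=3 -> V=0 FIRE
t=2: input=5 -> V=0 FIRE
t=3: input=3 -> V=9
t=4: input=3 -> V=0 FIRE
t=5: input=3 -> V=9
t=6: input=3 -> V=0 FIRE
t=7: input=4 -> V=0 FIRE
t=8: input=3 -> V=9
t=9: input=2 -> V=0 FIRE
t=10: input=4 -> V=0 FIRE
t=11: input=2 -> V=6
t=12: input=2 -> V=10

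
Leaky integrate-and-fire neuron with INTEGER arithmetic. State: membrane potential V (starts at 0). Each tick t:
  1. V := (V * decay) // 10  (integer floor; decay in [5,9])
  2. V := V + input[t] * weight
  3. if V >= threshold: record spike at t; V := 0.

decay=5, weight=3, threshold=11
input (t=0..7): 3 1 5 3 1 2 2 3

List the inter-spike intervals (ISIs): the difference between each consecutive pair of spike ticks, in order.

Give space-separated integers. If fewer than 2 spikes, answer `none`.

t=0: input=3 -> V=9
t=1: input=1 -> V=7
t=2: input=5 -> V=0 FIRE
t=3: input=3 -> V=9
t=4: input=1 -> V=7
t=5: input=2 -> V=9
t=6: input=2 -> V=10
t=7: input=3 -> V=0 FIRE

Answer: 5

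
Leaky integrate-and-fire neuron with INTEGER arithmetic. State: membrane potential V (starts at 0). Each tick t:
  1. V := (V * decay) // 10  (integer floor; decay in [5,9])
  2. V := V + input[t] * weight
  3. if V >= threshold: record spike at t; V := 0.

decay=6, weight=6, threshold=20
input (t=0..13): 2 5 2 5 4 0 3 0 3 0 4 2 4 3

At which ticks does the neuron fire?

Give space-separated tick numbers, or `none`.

t=0: input=2 -> V=12
t=1: input=5 -> V=0 FIRE
t=2: input=2 -> V=12
t=3: input=5 -> V=0 FIRE
t=4: input=4 -> V=0 FIRE
t=5: input=0 -> V=0
t=6: input=3 -> V=18
t=7: input=0 -> V=10
t=8: input=3 -> V=0 FIRE
t=9: input=0 -> V=0
t=10: input=4 -> V=0 FIRE
t=11: input=2 -> V=12
t=12: input=4 -> V=0 FIRE
t=13: input=3 -> V=18

Answer: 1 3 4 8 10 12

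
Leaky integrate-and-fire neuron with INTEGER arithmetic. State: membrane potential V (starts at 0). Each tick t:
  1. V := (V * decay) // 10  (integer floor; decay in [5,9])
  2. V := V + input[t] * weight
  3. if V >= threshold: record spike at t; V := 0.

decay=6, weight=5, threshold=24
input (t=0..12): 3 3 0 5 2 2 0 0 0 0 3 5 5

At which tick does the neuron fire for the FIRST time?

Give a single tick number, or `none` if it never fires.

Answer: 1

Derivation:
t=0: input=3 -> V=15
t=1: input=3 -> V=0 FIRE
t=2: input=0 -> V=0
t=3: input=5 -> V=0 FIRE
t=4: input=2 -> V=10
t=5: input=2 -> V=16
t=6: input=0 -> V=9
t=7: input=0 -> V=5
t=8: input=0 -> V=3
t=9: input=0 -> V=1
t=10: input=3 -> V=15
t=11: input=5 -> V=0 FIRE
t=12: input=5 -> V=0 FIRE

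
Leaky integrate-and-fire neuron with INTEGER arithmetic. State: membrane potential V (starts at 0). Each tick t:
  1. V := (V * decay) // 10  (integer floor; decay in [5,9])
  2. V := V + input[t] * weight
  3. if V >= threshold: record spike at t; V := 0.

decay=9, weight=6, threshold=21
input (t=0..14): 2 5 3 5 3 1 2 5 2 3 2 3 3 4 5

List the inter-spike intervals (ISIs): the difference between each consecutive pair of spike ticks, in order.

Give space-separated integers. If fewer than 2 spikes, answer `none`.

t=0: input=2 -> V=12
t=1: input=5 -> V=0 FIRE
t=2: input=3 -> V=18
t=3: input=5 -> V=0 FIRE
t=4: input=3 -> V=18
t=5: input=1 -> V=0 FIRE
t=6: input=2 -> V=12
t=7: input=5 -> V=0 FIRE
t=8: input=2 -> V=12
t=9: input=3 -> V=0 FIRE
t=10: input=2 -> V=12
t=11: input=3 -> V=0 FIRE
t=12: input=3 -> V=18
t=13: input=4 -> V=0 FIRE
t=14: input=5 -> V=0 FIRE

Answer: 2 2 2 2 2 2 1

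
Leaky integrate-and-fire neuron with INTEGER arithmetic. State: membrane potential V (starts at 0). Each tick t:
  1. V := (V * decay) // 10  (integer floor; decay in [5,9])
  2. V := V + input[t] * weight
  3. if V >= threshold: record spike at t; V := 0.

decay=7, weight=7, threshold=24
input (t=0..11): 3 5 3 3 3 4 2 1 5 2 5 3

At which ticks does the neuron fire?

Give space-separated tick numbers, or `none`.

Answer: 1 3 5 8 10

Derivation:
t=0: input=3 -> V=21
t=1: input=5 -> V=0 FIRE
t=2: input=3 -> V=21
t=3: input=3 -> V=0 FIRE
t=4: input=3 -> V=21
t=5: input=4 -> V=0 FIRE
t=6: input=2 -> V=14
t=7: input=1 -> V=16
t=8: input=5 -> V=0 FIRE
t=9: input=2 -> V=14
t=10: input=5 -> V=0 FIRE
t=11: input=3 -> V=21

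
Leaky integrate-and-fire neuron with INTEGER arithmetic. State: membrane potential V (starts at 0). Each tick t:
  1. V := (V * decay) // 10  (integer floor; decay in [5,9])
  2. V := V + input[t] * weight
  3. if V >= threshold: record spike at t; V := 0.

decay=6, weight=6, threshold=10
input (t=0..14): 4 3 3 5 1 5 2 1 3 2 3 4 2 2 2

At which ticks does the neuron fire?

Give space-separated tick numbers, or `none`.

t=0: input=4 -> V=0 FIRE
t=1: input=3 -> V=0 FIRE
t=2: input=3 -> V=0 FIRE
t=3: input=5 -> V=0 FIRE
t=4: input=1 -> V=6
t=5: input=5 -> V=0 FIRE
t=6: input=2 -> V=0 FIRE
t=7: input=1 -> V=6
t=8: input=3 -> V=0 FIRE
t=9: input=2 -> V=0 FIRE
t=10: input=3 -> V=0 FIRE
t=11: input=4 -> V=0 FIRE
t=12: input=2 -> V=0 FIRE
t=13: input=2 -> V=0 FIRE
t=14: input=2 -> V=0 FIRE

Answer: 0 1 2 3 5 6 8 9 10 11 12 13 14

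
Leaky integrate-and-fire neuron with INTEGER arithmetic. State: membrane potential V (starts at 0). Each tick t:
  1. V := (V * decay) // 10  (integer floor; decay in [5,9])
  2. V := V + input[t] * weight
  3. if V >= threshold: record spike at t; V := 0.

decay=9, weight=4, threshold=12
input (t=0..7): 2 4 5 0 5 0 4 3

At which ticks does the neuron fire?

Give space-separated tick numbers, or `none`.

Answer: 1 2 4 6 7

Derivation:
t=0: input=2 -> V=8
t=1: input=4 -> V=0 FIRE
t=2: input=5 -> V=0 FIRE
t=3: input=0 -> V=0
t=4: input=5 -> V=0 FIRE
t=5: input=0 -> V=0
t=6: input=4 -> V=0 FIRE
t=7: input=3 -> V=0 FIRE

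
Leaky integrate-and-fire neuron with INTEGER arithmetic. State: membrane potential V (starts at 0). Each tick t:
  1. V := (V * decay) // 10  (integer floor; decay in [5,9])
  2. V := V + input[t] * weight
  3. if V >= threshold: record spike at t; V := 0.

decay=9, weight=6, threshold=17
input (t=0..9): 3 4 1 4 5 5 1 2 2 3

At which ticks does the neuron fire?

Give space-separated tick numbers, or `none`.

t=0: input=3 -> V=0 FIRE
t=1: input=4 -> V=0 FIRE
t=2: input=1 -> V=6
t=3: input=4 -> V=0 FIRE
t=4: input=5 -> V=0 FIRE
t=5: input=5 -> V=0 FIRE
t=6: input=1 -> V=6
t=7: input=2 -> V=0 FIRE
t=8: input=2 -> V=12
t=9: input=3 -> V=0 FIRE

Answer: 0 1 3 4 5 7 9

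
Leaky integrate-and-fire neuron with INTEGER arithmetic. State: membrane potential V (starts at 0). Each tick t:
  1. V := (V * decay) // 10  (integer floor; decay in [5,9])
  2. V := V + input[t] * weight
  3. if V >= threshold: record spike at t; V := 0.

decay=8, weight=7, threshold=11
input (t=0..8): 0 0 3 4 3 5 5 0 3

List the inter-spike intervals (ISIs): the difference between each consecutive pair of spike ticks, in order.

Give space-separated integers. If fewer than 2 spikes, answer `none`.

Answer: 1 1 1 1 2

Derivation:
t=0: input=0 -> V=0
t=1: input=0 -> V=0
t=2: input=3 -> V=0 FIRE
t=3: input=4 -> V=0 FIRE
t=4: input=3 -> V=0 FIRE
t=5: input=5 -> V=0 FIRE
t=6: input=5 -> V=0 FIRE
t=7: input=0 -> V=0
t=8: input=3 -> V=0 FIRE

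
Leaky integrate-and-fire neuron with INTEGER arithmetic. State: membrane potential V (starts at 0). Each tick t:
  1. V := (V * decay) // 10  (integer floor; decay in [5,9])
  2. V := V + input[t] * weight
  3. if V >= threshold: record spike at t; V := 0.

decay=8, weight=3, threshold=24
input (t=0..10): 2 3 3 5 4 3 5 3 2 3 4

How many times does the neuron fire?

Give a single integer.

t=0: input=2 -> V=6
t=1: input=3 -> V=13
t=2: input=3 -> V=19
t=3: input=5 -> V=0 FIRE
t=4: input=4 -> V=12
t=5: input=3 -> V=18
t=6: input=5 -> V=0 FIRE
t=7: input=3 -> V=9
t=8: input=2 -> V=13
t=9: input=3 -> V=19
t=10: input=4 -> V=0 FIRE

Answer: 3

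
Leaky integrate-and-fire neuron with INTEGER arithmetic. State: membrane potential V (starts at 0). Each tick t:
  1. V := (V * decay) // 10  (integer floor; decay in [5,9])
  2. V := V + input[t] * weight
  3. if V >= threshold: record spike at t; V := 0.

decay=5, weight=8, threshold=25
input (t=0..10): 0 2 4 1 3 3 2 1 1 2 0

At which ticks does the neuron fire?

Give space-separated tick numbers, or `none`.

Answer: 2 4 6

Derivation:
t=0: input=0 -> V=0
t=1: input=2 -> V=16
t=2: input=4 -> V=0 FIRE
t=3: input=1 -> V=8
t=4: input=3 -> V=0 FIRE
t=5: input=3 -> V=24
t=6: input=2 -> V=0 FIRE
t=7: input=1 -> V=8
t=8: input=1 -> V=12
t=9: input=2 -> V=22
t=10: input=0 -> V=11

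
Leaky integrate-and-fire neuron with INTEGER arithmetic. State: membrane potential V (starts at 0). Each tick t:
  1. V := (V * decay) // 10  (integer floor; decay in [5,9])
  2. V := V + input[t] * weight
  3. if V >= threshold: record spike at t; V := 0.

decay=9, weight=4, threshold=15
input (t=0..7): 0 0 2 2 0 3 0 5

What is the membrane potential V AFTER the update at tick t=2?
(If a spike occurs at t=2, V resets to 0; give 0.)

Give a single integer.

t=0: input=0 -> V=0
t=1: input=0 -> V=0
t=2: input=2 -> V=8
t=3: input=2 -> V=0 FIRE
t=4: input=0 -> V=0
t=5: input=3 -> V=12
t=6: input=0 -> V=10
t=7: input=5 -> V=0 FIRE

Answer: 8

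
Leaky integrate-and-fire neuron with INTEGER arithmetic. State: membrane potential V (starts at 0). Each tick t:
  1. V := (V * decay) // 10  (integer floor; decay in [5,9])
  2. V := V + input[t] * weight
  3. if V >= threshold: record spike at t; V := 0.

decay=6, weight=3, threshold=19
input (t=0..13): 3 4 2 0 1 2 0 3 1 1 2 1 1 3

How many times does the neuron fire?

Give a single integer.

Answer: 0

Derivation:
t=0: input=3 -> V=9
t=1: input=4 -> V=17
t=2: input=2 -> V=16
t=3: input=0 -> V=9
t=4: input=1 -> V=8
t=5: input=2 -> V=10
t=6: input=0 -> V=6
t=7: input=3 -> V=12
t=8: input=1 -> V=10
t=9: input=1 -> V=9
t=10: input=2 -> V=11
t=11: input=1 -> V=9
t=12: input=1 -> V=8
t=13: input=3 -> V=13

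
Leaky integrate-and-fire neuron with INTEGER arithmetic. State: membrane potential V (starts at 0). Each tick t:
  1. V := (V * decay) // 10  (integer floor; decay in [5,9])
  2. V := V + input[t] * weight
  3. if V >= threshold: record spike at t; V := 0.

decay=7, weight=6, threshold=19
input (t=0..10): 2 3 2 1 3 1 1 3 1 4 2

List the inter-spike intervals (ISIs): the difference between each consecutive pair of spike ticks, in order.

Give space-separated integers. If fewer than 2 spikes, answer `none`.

t=0: input=2 -> V=12
t=1: input=3 -> V=0 FIRE
t=2: input=2 -> V=12
t=3: input=1 -> V=14
t=4: input=3 -> V=0 FIRE
t=5: input=1 -> V=6
t=6: input=1 -> V=10
t=7: input=3 -> V=0 FIRE
t=8: input=1 -> V=6
t=9: input=4 -> V=0 FIRE
t=10: input=2 -> V=12

Answer: 3 3 2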